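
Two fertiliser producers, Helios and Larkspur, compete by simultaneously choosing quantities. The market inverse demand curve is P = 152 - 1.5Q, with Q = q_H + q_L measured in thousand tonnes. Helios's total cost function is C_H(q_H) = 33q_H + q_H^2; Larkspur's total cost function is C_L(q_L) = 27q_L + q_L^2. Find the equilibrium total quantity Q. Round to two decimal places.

Helios's profit: π_H = (152 - 1.5Q)q_H - (33q_H + q_H²). Setting ∂π_H/∂q_H = 0: 119 - 5q_H - (3/2)(q_L) = 0.
Larkspur's profit: π_L = (152 - 1.5Q)q_L - (27q_L + q_L²). Setting ∂π_L/∂q_L = 0: 125 - 5q_L - (3/2)(q_H) = 0.
Rearranging gives the reaction functions q_H = (119 - (3/2)q_L)/5 and q_L = (125 - (3/2)q_H)/5.
Substituting one into the other gives q_H = 1630/91 and q_L = 1786/91.
Total output Q = 1630/91 + 1786/91 = 488/13.

37.54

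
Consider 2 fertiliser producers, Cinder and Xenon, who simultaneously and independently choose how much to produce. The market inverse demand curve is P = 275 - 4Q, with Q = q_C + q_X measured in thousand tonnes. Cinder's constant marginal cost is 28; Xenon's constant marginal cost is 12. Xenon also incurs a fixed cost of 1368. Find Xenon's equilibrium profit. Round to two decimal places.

Cinder's profit: π_C = (275 - 4Q)q_C - (28q_C). Setting ∂π_C/∂q_C = 0: 247 - 8q_C - 4(q_X) = 0.
Xenon's first-order condition: 263 - 8q_X - 4(q_C) = 0.
So q_C = (247 - 4q_X)/8 and q_X = (263 - 4q_C)/8.
Substituting one into the other gives q_C = 77/4 and q_X = 93/4.
Price P = 275 - 4·(85/2) = 105.
Xenon's profit: (105 - 12)·(93/4) - 1368 = 794.2500.

794.25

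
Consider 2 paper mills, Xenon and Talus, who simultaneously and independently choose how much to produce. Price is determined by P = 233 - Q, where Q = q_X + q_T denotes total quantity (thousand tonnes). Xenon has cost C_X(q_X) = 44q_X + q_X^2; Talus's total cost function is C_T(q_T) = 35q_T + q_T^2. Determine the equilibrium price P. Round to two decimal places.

Xenon's profit: π_X = (233 - Q)q_X - (44q_X + q_X²). Setting ∂π_X/∂q_X = 0: 189 - 4q_X - (q_T) = 0.
Talus's first-order condition: 198 - 4q_T - (q_X) = 0.
Rearranging gives the reaction functions q_X = (189 - q_T)/4 and q_T = (198 - q_X)/4.
Solving the pair: q_X = 186/5, q_T = 201/5.
Total output Q = 387/5, so price P = 233 - 387/5 = 778/5.

155.60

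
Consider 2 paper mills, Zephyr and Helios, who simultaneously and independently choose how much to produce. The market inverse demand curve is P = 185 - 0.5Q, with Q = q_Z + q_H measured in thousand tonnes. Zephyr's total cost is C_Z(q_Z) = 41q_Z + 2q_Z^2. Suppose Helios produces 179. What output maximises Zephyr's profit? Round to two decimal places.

10.90

With the rival's output fixed at 179, Zephyr's profit is π_Z = (185 - (1/2)·179 - (1/2)q_Z)q_Z - (41q_Z + 2q_Z²) = (191/2 - (1/2)q_Z)q_Z - (41q_Z + 2q_Z²).
∂π_Z/∂q_Z = 109/2 - 5q_Z = 0, so q_Z = 109/10.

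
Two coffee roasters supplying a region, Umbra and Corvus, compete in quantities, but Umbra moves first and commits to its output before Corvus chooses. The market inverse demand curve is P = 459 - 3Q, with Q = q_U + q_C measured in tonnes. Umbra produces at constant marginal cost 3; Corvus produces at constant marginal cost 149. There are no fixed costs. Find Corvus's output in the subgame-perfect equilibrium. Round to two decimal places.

1.50

The follower Corvus best-responds to any q_U: π_C = (459 - 3Q)q_C - 149q_C.
Follower FOC: 310 - 3q_U - 6q_C = 0, so q_C(q_U) = (310 - 3q_U)/6.
Umbra substitutes q_C(q_U) into its own profit: π_U = q_U(459 - 3q_U - (310 - 3q_U)/2) - 3q_U = (304 - (3/2)q_U)q_U - 3q_U.
The leader's first-order condition 301 - 3q_U = 0 yields q_U = 301/3.
Then q_C = (310 - 3·(301/3))/6 = 3/2.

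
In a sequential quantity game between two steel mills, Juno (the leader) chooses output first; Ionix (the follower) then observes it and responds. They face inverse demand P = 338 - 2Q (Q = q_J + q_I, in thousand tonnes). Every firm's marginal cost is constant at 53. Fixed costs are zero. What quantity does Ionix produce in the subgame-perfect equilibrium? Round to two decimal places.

35.63

Solve by backward induction. Given q_J, the follower Ionix maximises π_I = (338 - 2q_J - 2q_I)q_I - 53q_I.
Follower FOC: 285 - 2q_J - 4q_I = 0, so q_I(q_J) = (285 - 2q_J)/4.
The leader anticipates this reaction. Substituting into P = 338 - 2Q gives P = 391/2 - q_J, so π_J = (391/2 - q_J)q_J - 53q_J.
Leader FOC: 285/2 - 2q_J = 0, so q_J = 285/4.
Then q_I = (285 - 2·(285/4))/4 = 285/8.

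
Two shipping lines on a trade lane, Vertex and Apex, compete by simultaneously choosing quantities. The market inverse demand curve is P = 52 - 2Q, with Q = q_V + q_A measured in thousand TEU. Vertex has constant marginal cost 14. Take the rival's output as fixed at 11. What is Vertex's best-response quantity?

4

With the rival's output fixed at 11, Vertex's profit is π_V = (52 - 2·11 - 2q_V)q_V - (14q_V) = (30 - 2q_V)q_V - (14q_V).
∂π_V/∂q_V = 16 - 4q_V = 0, so q_V = 4.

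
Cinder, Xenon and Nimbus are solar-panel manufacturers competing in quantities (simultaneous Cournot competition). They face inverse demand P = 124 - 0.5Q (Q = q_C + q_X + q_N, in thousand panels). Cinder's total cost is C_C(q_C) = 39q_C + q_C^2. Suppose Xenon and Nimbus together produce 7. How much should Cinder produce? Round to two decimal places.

27.17

With rivals' combined output fixed at 7, Cinder's profit is π_C = (124 - (1/2)·7 - (1/2)q_C)q_C - (39q_C + q_C²) = (241/2 - (1/2)q_C)q_C - (39q_C + q_C²).
∂π_C/∂q_C = 163/2 - 3q_C = 0, so q_C = 163/6.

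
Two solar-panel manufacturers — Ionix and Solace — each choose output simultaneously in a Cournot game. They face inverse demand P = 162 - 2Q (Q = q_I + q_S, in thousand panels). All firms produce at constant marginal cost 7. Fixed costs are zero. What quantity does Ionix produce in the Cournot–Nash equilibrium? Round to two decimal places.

25.83

A representative firm's profit is π_i = q_i(162 - 2Q) - 7q_i.
First-order condition (treating rivals' output as given): 155 - 4q_i - 2q_j = 0.
With identical firms every q_j equals q_i, so q_j = q_i and 155 = 6q_i, giving q_i = 155/6.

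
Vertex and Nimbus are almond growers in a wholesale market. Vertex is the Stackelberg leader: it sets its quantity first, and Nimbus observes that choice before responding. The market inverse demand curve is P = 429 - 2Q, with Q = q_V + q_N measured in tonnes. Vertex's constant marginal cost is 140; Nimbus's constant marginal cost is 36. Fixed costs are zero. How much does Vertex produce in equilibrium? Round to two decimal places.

46.25

Solve by backward induction. Given q_V, the follower Nimbus maximises π_N = (429 - 2q_V - 2q_N)q_N - 36q_N.
Setting the follower's marginal profit to zero, 393 - 2q_V - 4q_N = 0, i.e. q_N = (393 - 2q_V)/4.
The leader anticipates this reaction. Substituting into P = 429 - 2Q gives P = 465/2 - q_V, so π_V = (465/2 - q_V)q_V - 140q_V.
Leader FOC: 185/2 - 2q_V = 0, so q_V = 185/4.
Then q_N = (393 - 2·(185/4))/4 = 601/8.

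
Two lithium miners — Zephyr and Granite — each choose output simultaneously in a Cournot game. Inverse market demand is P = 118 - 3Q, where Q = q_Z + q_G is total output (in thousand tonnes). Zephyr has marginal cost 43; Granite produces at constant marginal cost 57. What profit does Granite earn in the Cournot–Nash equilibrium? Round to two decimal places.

81.81

Zephyr's profit: π_Z = (118 - 3Q)q_Z - (43q_Z). Setting ∂π_Z/∂q_Z = 0: 75 - 6q_Z - 3(q_G) = 0.
Granite's first-order condition: 61 - 6q_G - 3(q_Z) = 0.
Best responses: q_Z = (75 - 3q_G)/6, q_G = (61 - 3q_Z)/6.
Solving the pair: q_Z = 89/9, q_G = 47/9.
Price P = 118 - 3·(136/9) = 218/3.
Granite's profit: (218/3 - 57)·(47/9) = 81.8148.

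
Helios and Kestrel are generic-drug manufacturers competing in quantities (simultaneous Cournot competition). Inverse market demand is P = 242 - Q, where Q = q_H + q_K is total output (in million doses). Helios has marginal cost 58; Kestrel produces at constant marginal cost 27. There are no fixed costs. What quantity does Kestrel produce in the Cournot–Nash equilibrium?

82

Helios's profit: π_H = (242 - Q)q_H - (58q_H). Setting ∂π_H/∂q_H = 0: 184 - 2q_H - (q_K) = 0.
Kestrel's profit: π_K = (242 - Q)q_K - (27q_K). Setting ∂π_K/∂q_K = 0: 215 - 2q_K - (q_H) = 0.
Best responses: q_H = (184 - q_K)/2, q_K = (215 - q_H)/2.
Solving the pair: q_H = 51, q_K = 82.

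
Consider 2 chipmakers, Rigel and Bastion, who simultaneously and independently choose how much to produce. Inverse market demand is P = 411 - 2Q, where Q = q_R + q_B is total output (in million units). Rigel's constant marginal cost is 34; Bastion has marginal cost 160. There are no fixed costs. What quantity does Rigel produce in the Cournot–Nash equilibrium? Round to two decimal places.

83.83

Rigel's profit: π_R = (411 - 2Q)q_R - (34q_R). Setting ∂π_R/∂q_R = 0: 377 - 4q_R - 2(q_B) = 0.
Bastion's first-order condition: 251 - 4q_B - 2(q_R) = 0.
Best responses: q_R = (377 - 2q_B)/4, q_B = (251 - 2q_R)/4.
Substituting one into the other gives q_R = 503/6 and q_B = 125/6.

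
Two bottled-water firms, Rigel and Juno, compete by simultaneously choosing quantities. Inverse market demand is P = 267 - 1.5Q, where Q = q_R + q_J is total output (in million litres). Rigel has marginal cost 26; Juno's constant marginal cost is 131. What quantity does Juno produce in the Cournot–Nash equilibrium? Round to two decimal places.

Rigel's profit: π_R = (267 - 1.5Q)q_R - (26q_R). Setting ∂π_R/∂q_R = 0: 241 - 3q_R - (3/2)(q_J) = 0.
Juno's profit: π_J = (267 - 1.5Q)q_J - (131q_J). Setting ∂π_J/∂q_J = 0: 136 - 3q_J - (3/2)(q_R) = 0.
Best responses: q_R = (241 - (3/2)q_J)/3, q_J = (136 - (3/2)q_R)/3.
Substituting one into the other gives q_R = 692/9 and q_J = 62/9.

6.89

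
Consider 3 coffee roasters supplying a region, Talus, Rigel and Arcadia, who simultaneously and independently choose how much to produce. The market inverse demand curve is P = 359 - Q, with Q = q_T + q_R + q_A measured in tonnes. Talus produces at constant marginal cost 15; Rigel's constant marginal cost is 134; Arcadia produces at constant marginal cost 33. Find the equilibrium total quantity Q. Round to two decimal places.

Talus's profit: π_T = (359 - Q)q_T - (15q_T). Setting ∂π_T/∂q_T = 0: 344 - 2q_T - (q_R + q_A) = 0.
Rigel's profit: π_R = (359 - Q)q_R - (134q_R). Setting ∂π_R/∂q_R = 0: 225 - 2q_R - (q_T + q_A) = 0.
Arcadia's profit: π_A = (359 - Q)q_A - (33q_A). Setting ∂π_A/∂q_A = 0: 326 - 2q_A - (q_T + q_R) = 0.
Adding the 3 conditions: 895 − 2Q − 2Q = 0, i.e. Q = 895/4.
Back-substituting: q_T = (344 − 895/4) = 481/4, q_R = (225 − 895/4) = 5/4, q_A = (326 − 895/4) = 409/4.
Total output Q = 481/4 + 5/4 + 409/4 = 895/4.

223.75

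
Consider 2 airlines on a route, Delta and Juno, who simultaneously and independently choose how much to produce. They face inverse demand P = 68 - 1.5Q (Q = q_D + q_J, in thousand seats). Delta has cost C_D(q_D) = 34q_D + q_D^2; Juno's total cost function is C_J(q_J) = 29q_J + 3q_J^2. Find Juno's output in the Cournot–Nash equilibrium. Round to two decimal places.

Delta's profit: π_D = (68 - 1.5Q)q_D - (34q_D + q_D²). Setting ∂π_D/∂q_D = 0: 34 - 5q_D - (3/2)(q_J) = 0.
Juno's profit: π_J = (68 - 1.5Q)q_J - (29q_J + 3q_J²). Setting ∂π_J/∂q_J = 0: 39 - 9q_J - (3/2)(q_D) = 0.
Best responses: q_D = (34 - (3/2)q_J)/5, q_J = (39 - (3/2)q_D)/9.
Solving the pair: q_D = 110/19, q_J = 64/19.

3.37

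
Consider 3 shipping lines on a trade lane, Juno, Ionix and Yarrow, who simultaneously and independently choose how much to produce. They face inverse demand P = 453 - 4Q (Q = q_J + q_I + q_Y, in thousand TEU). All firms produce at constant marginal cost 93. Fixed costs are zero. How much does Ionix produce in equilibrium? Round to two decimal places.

Each firm earns π_i = (453 - 4Q)q_i - 93q_i.
First-order condition (treating rivals' output as given): 360 - 8q_i - 4·Σ_{j≠i} q_j = 0.
With identical firms every q_j equals q_i, so Σ_{j≠i} q_j = 2q_i and 360 = 16q_i, giving q_i = 45/2.

22.50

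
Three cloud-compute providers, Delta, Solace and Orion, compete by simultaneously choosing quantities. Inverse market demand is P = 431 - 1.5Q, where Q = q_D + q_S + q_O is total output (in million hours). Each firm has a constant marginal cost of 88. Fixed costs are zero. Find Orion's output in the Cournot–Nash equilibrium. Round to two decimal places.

A representative firm's profit is π_i = q_i(431 - 1.5Q) - 88q_i.
Setting ∂π_i/∂q_i = 0 with rivals' quantities fixed: 343 - 3q_i - (3/2)·Σ_{j≠i} q_j = 0.
With identical firms every q_j equals q_i, so Σ_{j≠i} q_j = 2q_i and 343 = 6q_i, giving q_i = 343/6.

57.17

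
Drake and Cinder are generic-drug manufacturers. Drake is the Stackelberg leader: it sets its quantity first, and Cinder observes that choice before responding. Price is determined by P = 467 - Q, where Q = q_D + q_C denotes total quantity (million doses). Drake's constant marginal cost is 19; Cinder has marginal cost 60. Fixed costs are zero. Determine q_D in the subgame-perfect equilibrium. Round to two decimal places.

The follower Cinder best-responds to any q_D: π_C = (467 - Q)q_C - 60q_C.
Setting the follower's marginal profit to zero, 407 - q_D - 2q_C = 0, i.e. q_C = (407 - q_D)/2.
Drake substitutes q_C(q_D) into its own profit: π_D = q_D(467 - q_D - (407 - q_D)/2) - 19q_D = (527/2 - (1/2)q_D)q_D - 19q_D.
Maximising: ∂π_D/∂q_D = 489/2 - q_D = 0, giving q_D = 489/2.
Then q_C = (407 - 489/2)/2 = 325/4.

244.50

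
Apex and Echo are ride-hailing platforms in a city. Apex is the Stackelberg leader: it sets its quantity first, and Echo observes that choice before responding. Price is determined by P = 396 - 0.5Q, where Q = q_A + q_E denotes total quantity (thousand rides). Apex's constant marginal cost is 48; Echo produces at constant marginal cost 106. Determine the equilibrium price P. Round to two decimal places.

The follower Echo best-responds to any q_A: π_E = (396 - 0.5Q)q_E - 106q_E.
∂π_E/∂q_E = 290 - (1/2)q_A - q_E = 0 gives the reaction function q_E = (290 - (1/2)q_A).
Apex substitutes q_E(q_A) into its own profit: π_A = q_A(396 - (1/2)q_A - (290 - (1/2)q_A)/2) - 48q_A = (251 - (1/4)q_A)q_A - 48q_A.
Leader FOC: 203 - (1/2)q_A = 0, so q_A = 406.
Then q_E = (290 - (1/2)·406) = 87.
Total output Q = 493, so price P = 396 - (1/2)·493 = 299/2.

149.50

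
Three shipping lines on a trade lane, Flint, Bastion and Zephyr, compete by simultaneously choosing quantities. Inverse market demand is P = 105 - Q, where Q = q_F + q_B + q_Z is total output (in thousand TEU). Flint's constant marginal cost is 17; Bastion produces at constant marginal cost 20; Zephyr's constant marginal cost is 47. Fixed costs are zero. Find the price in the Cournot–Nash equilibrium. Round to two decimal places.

Flint's profit: π_F = (105 - Q)q_F - (17q_F). Setting ∂π_F/∂q_F = 0: 88 - 2q_F - (q_B + q_Z) = 0.
Bastion's profit: π_B = (105 - Q)q_B - (20q_B). Setting ∂π_B/∂q_B = 0: 85 - 2q_B - (q_F + q_Z) = 0.
Zephyr's first-order condition: 58 - 2q_Z - (q_F + q_B) = 0.
Adding the 3 conditions: 231 − 2Q − 2Q = 0, i.e. Q = 231/4.
Back-substituting: q_F = (88 − 231/4) = 121/4, q_B = (85 − 231/4) = 109/4, q_Z = (58 − 231/4) = 1/4.
Total output Q = 231/4, so price P = 105 - 231/4 = 189/4.

47.25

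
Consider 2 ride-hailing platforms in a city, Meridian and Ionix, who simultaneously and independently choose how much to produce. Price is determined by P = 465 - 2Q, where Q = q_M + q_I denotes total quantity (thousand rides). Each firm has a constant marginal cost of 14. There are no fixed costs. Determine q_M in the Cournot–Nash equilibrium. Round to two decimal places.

A representative firm's profit is π_i = q_i(465 - 2Q) - 14q_i.
First-order condition (treating rivals' output as given): 451 - 4q_i - 2q_j = 0.
With identical firms every q_j equals q_i, so q_j = q_i and 451 = 6q_i, giving q_i = 451/6.

75.17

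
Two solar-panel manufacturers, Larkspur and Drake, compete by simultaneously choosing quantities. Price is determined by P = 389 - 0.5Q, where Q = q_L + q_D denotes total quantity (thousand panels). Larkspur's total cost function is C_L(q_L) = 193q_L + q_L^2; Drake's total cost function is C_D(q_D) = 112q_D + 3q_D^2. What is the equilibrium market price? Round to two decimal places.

341.61

Larkspur's profit: π_L = (389 - 0.5Q)q_L - (193q_L + q_L²). Setting ∂π_L/∂q_L = 0: 196 - 3q_L - (1/2)(q_D) = 0.
Drake's first-order condition: 277 - 7q_D - (1/2)(q_L) = 0.
So q_L = (196 - (1/2)q_D)/3 and q_D = (277 - (1/2)q_L)/7.
Solving the pair: q_L = 59.4458, q_D = 35.3253.
Total output Q = 94.7711, so price P = 389 - (1/2)·94.7711 = 341.6145.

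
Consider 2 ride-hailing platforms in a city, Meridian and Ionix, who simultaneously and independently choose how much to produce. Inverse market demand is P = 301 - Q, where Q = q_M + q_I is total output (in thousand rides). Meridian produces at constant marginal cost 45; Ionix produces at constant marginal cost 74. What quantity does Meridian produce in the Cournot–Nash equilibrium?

95

Meridian's profit: π_M = (301 - Q)q_M - (45q_M). Setting ∂π_M/∂q_M = 0: 256 - 2q_M - (q_I) = 0.
Ionix's profit: π_I = (301 - Q)q_I - (74q_I). Setting ∂π_I/∂q_I = 0: 227 - 2q_I - (q_M) = 0.
Rearranging gives the reaction functions q_M = (256 - q_I)/2 and q_I = (227 - q_M)/2.
Substituting one into the other gives q_M = 95 and q_I = 66.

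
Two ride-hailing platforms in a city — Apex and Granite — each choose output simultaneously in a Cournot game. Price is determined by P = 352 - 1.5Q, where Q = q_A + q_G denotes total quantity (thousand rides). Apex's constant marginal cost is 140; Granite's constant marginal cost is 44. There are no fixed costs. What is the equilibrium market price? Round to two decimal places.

Apex's profit: π_A = (352 - 1.5Q)q_A - (140q_A). Setting ∂π_A/∂q_A = 0: 212 - 3q_A - (3/2)(q_G) = 0.
Granite's profit: π_G = (352 - 1.5Q)q_G - (44q_G). Setting ∂π_G/∂q_G = 0: 308 - 3q_G - (3/2)(q_A) = 0.
Rearranging gives the reaction functions q_A = (212 - (3/2)q_G)/3 and q_G = (308 - (3/2)q_A)/3.
Solving the pair: q_A = 232/9, q_G = 808/9.
Total output Q = 1040/9, so price P = 352 - (3/2)·(1040/9) = 536/3.

178.67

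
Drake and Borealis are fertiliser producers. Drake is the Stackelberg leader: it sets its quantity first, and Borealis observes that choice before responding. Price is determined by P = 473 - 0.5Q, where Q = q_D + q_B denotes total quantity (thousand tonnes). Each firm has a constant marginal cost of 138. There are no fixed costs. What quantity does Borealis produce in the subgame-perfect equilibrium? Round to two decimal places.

The follower Borealis best-responds to any q_D: π_B = (473 - 0.5Q)q_B - 138q_B.
Follower FOC: 335 - (1/2)q_D - q_B = 0, so q_B(q_D) = (335 - (1/2)q_D).
The leader anticipates this reaction. Substituting into P = 473 - 0.5Q gives P = 611/2 - (1/4)q_D, so π_D = (611/2 - (1/4)q_D)q_D - 138q_D.
Maximising: ∂π_D/∂q_D = 335/2 - (1/2)q_D = 0, giving q_D = 335.
Then q_B = (335 - (1/2)·335) = 335/2.

167.50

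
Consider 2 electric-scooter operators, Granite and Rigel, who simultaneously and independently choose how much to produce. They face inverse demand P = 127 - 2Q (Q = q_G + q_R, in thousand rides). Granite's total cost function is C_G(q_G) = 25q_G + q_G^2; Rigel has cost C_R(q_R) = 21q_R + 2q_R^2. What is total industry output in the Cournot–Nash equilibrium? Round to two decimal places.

23.55

Granite's profit: π_G = (127 - 2Q)q_G - (25q_G + q_G²). Setting ∂π_G/∂q_G = 0: 102 - 6q_G - 2(q_R) = 0.
Rigel's profit: π_R = (127 - 2Q)q_R - (21q_R + 2q_R²). Setting ∂π_R/∂q_R = 0: 106 - 8q_R - 2(q_G) = 0.
Best responses: q_G = (102 - 2q_R)/6, q_R = (106 - 2q_G)/8.
Solving the pair: q_G = 151/11, q_R = 108/11.
Total output Q = 151/11 + 108/11 = 259/11.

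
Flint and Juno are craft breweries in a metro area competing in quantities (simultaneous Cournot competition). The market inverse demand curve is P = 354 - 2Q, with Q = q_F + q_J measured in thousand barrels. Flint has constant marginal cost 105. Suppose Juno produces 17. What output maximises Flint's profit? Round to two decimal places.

53.75

With the rival's output fixed at 17, Flint's profit is π_F = (354 - 2·17 - 2q_F)q_F - (105q_F) = (320 - 2q_F)q_F - (105q_F).
∂π_F/∂q_F = 215 - 4q_F = 0, so q_F = 215/4.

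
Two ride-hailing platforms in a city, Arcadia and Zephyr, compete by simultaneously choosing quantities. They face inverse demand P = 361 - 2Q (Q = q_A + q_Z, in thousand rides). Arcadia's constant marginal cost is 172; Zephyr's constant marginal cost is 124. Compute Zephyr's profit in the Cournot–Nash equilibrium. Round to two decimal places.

4512.50

Arcadia's profit: π_A = (361 - 2Q)q_A - (172q_A). Setting ∂π_A/∂q_A = 0: 189 - 4q_A - 2(q_Z) = 0.
Zephyr's first-order condition: 237 - 4q_Z - 2(q_A) = 0.
Best responses: q_A = (189 - 2q_Z)/4, q_Z = (237 - 2q_A)/4.
Substituting one into the other gives q_A = 47/2 and q_Z = 95/2.
Price P = 361 - 2·71 = 219.
Zephyr's profit: (219 - 124)·(95/2) = 4512.5000.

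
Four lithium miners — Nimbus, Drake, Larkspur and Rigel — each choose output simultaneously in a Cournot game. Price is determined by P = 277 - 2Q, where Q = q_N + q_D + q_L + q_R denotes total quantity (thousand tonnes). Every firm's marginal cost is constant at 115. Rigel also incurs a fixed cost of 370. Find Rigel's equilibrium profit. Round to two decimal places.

A representative firm's profit is π_i = q_i(277 - 2Q) - 115q_i.
First-order condition (treating rivals' output as given): 162 - 4q_i - 2·Σ_{j≠i} q_j = 0.
With identical firms every q_j equals q_i, so Σ_{j≠i} q_j = 3q_i and 162 = 10q_i, giving q_i = 81/5.
Price P = 277 - 2·(324/5) = 737/5.
Rigel's profit: (737/5 - 115)·(81/5) - 370 = 154.8800.

154.88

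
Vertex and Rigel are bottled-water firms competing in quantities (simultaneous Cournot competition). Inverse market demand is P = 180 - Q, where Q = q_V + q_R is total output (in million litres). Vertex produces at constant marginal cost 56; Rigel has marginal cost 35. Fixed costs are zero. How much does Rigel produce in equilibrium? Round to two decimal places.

55.33

Vertex's profit: π_V = (180 - Q)q_V - (56q_V). Setting ∂π_V/∂q_V = 0: 124 - 2q_V - (q_R) = 0.
Rigel's first-order condition: 145 - 2q_R - (q_V) = 0.
Best responses: q_V = (124 - q_R)/2, q_R = (145 - q_V)/2.
Substituting one into the other gives q_V = 103/3 and q_R = 166/3.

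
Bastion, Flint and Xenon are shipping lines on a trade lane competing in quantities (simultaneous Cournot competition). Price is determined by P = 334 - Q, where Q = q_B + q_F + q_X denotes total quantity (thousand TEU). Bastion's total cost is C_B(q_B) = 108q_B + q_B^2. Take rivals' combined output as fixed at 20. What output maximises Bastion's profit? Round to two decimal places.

51.50

With rivals' combined output fixed at 20, Bastion's profit is π_B = (334 - 20 - q_B)q_B - (108q_B + q_B²) = (314 - q_B)q_B - (108q_B + q_B²).
∂π_B/∂q_B = 206 - 4q_B = 0, so q_B = 103/2.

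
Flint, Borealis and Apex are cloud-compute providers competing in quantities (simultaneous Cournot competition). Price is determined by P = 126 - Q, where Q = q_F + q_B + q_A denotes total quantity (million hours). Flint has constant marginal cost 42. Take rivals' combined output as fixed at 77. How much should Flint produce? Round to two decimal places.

3.50

With rivals' combined output fixed at 77, Flint's profit is π_F = (126 - 77 - q_F)q_F - (42q_F) = (49 - q_F)q_F - (42q_F).
∂π_F/∂q_F = 7 - 2q_F = 0, so q_F = 7/2.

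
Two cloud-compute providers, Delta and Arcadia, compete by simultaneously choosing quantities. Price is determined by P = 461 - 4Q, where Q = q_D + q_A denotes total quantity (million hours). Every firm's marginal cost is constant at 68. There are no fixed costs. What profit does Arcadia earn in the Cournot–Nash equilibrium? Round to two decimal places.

Each firm earns π_i = (461 - 4Q)q_i - 68q_i.
First-order condition (treating rivals' output as given): 393 - 8q_i - 4q_j = 0.
By symmetry each firm produces the same amount; substituting q_j = q_i yields q_i = 393/12 = 131/4.
Price P = 461 - 4·(131/2) = 199.
Arcadia's profit: (199 - 68)·(131/4) = 4290.2500.

4290.25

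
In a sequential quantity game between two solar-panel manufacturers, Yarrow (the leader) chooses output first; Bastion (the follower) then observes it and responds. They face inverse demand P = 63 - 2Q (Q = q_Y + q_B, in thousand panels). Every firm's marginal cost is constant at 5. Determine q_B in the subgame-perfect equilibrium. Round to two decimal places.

The follower Bastion best-responds to any q_Y: π_B = (63 - 2Q)q_B - 5q_B.
∂π_B/∂q_B = 58 - 2q_Y - 4q_B = 0 gives the reaction function q_B = (58 - 2q_Y)/4.
Yarrow substitutes q_B(q_Y) into its own profit: π_Y = q_Y(63 - 2q_Y - (58 - 2q_Y)/2) - 5q_Y = (34 - q_Y)q_Y - 5q_Y.
The leader's first-order condition 29 - 2q_Y = 0 yields q_Y = 29/2.
Then q_B = (58 - 2·(29/2))/4 = 29/4.

7.25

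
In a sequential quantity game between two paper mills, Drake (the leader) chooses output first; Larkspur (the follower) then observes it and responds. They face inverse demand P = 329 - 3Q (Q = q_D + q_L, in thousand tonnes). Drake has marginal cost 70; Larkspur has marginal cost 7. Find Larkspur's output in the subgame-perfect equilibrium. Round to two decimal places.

Solve by backward induction. Given q_D, the follower Larkspur maximises π_L = (329 - 3q_D - 3q_L)q_L - 7q_L.
Follower FOC: 322 - 3q_D - 6q_L = 0, so q_L(q_D) = (322 - 3q_D)/6.
The leader anticipates this reaction. Substituting into P = 329 - 3Q gives P = 168 - (3/2)q_D, so π_D = (168 - (3/2)q_D)q_D - 70q_D.
Leader FOC: 98 - 3q_D = 0, so q_D = 98/3.
Then q_L = (322 - 3·(98/3))/6 = 112/3.

37.33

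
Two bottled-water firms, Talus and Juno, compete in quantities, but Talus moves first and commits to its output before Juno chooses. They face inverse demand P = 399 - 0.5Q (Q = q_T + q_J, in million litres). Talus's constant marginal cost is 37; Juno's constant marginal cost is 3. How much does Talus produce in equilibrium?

328

Solve by backward induction. Given q_T, the follower Juno maximises π_J = (399 - (1/2)q_T - (1/2)q_J)q_J - 3q_J.
Follower FOC: 396 - (1/2)q_T - q_J = 0, so q_J(q_T) = (396 - (1/2)q_T).
The leader anticipates this reaction. Substituting into P = 399 - 0.5Q gives P = 201 - (1/4)q_T, so π_T = (201 - (1/4)q_T)q_T - 37q_T.
Leader FOC: 164 - (1/2)q_T = 0, so q_T = 328.
Then q_J = (396 - (1/2)·328) = 232.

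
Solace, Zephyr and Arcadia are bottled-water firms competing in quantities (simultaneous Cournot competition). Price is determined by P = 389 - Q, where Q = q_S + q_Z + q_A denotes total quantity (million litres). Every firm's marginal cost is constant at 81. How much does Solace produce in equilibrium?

A representative firm's profit is π_i = q_i(389 - Q) - 81q_i.
Setting ∂π_i/∂q_i = 0 with rivals' quantities fixed: 308 - 2q_i - Σ_{j≠i} q_j = 0.
By symmetry each firm produces the same amount; substituting Σ_{j≠i} q_j = 2q_i yields q_i = 308/4 = 77.

77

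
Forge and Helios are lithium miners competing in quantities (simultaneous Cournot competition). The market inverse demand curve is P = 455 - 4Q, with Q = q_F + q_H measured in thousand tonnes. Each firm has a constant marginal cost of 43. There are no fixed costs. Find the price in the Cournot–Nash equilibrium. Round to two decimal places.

180.33

A representative firm's profit is π_i = q_i(455 - 4Q) - 43q_i.
First-order condition (treating rivals' output as given): 412 - 8q_i - 4q_j = 0.
With identical firms every q_j equals q_i, so q_j = q_i and 412 = 12q_i, giving q_i = 103/3.
Total output Q = 206/3, so price P = 455 - 4·(206/3) = 541/3.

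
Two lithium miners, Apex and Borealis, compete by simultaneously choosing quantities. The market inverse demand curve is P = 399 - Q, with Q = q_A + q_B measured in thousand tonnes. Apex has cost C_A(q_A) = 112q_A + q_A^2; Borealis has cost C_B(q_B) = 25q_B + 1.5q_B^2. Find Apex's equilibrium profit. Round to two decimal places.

Apex's profit: π_A = (399 - Q)q_A - (112q_A + q_A²). Setting ∂π_A/∂q_A = 0: 287 - 4q_A - (q_B) = 0.
Borealis's profit: π_B = (399 - Q)q_B - (25q_B + (3/2)q_B²). Setting ∂π_B/∂q_B = 0: 374 - 5q_B - (q_A) = 0.
So q_A = (287 - q_B)/4 and q_B = (374 - q_A)/5.
Substituting one into the other gives q_A = 1061/19 and q_B = 1209/19.
Price P = 399 - 119.4737 = 279.5263.
Apex's profit: 279.5263·(1061/19) - 112·(1061/19) - (1061/19)² = 6236.6814.

6236.68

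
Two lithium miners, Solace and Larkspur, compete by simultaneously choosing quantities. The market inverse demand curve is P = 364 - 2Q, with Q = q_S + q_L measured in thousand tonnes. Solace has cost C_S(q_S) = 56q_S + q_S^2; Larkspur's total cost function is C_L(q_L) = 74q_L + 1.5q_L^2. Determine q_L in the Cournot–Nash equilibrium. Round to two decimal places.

Solace's profit: π_S = (364 - 2Q)q_S - (56q_S + q_S²). Setting ∂π_S/∂q_S = 0: 308 - 6q_S - 2(q_L) = 0.
Larkspur's profit: π_L = (364 - 2Q)q_L - (74q_L + (3/2)q_L²). Setting ∂π_L/∂q_L = 0: 290 - 7q_L - 2(q_S) = 0.
Rearranging gives the reaction functions q_S = (308 - 2q_L)/6 and q_L = (290 - 2q_S)/7.
Substituting one into the other gives q_S = 788/19 and q_L = 562/19.

29.58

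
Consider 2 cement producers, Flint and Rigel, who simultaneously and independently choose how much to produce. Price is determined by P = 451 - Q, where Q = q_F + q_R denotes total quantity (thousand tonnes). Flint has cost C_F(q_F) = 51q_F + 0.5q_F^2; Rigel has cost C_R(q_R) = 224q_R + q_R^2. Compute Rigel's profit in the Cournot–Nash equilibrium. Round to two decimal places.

1305.14

Flint's profit: π_F = (451 - Q)q_F - (51q_F + (1/2)q_F²). Setting ∂π_F/∂q_F = 0: 400 - 3q_F - (q_R) = 0.
Rigel's first-order condition: 227 - 4q_R - (q_F) = 0.
Best responses: q_F = (400 - q_R)/3, q_R = (227 - q_F)/4.
Solving the pair: q_F = 1373/11, q_R = 281/11.
Price P = 451 - 1654/11 = 300.6364.
Rigel's profit: 300.6364·(281/11) - 224·(281/11) - (281/11)² = 1305.1405.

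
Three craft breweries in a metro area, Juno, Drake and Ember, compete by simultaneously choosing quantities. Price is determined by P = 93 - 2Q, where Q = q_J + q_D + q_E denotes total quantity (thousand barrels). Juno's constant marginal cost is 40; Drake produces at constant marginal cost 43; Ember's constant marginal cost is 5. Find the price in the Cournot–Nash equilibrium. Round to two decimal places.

45.25

Juno's profit: π_J = (93 - 2Q)q_J - (40q_J). Setting ∂π_J/∂q_J = 0: 53 - 4q_J - 2(q_D + q_E) = 0.
Drake's first-order condition: 50 - 4q_D - 2(q_J + q_E) = 0.
Ember's profit: π_E = (93 - 2Q)q_E - (5q_E). Setting ∂π_E/∂q_E = 0: 88 - 4q_E - 2(q_J + q_D) = 0.
Adding the 3 first-order conditions: 191 − 8Q = 0, so Q = 191/8.
Back-substituting: q_J = (53 − 191/4)/2 = 21/8, q_D = (50 − 191/4)/2 = 9/8, q_E = (88 − 191/4)/2 = 161/8.
Total output Q = 191/8, so price P = 93 - 2·(191/8) = 181/4.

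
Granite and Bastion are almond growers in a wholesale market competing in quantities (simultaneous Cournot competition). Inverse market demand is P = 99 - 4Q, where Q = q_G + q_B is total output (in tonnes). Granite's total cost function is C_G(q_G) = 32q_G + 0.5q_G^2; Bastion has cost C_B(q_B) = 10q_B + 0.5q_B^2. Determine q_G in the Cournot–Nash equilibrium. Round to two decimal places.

3.80

Granite's profit: π_G = (99 - 4Q)q_G - (32q_G + (1/2)q_G²). Setting ∂π_G/∂q_G = 0: 67 - 9q_G - 4(q_B) = 0.
Bastion's profit: π_B = (99 - 4Q)q_B - (10q_B + (1/2)q_B²). Setting ∂π_B/∂q_B = 0: 89 - 9q_B - 4(q_G) = 0.
Rearranging gives the reaction functions q_G = (67 - 4q_B)/9 and q_B = (89 - 4q_G)/9.
Substituting one into the other gives q_G = 19/5 and q_B = 41/5.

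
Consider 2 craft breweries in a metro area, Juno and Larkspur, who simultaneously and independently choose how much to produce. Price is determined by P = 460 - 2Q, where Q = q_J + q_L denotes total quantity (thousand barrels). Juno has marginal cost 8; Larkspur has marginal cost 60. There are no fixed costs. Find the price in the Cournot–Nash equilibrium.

176

Juno's profit: π_J = (460 - 2Q)q_J - (8q_J). Setting ∂π_J/∂q_J = 0: 452 - 4q_J - 2(q_L) = 0.
Larkspur's first-order condition: 400 - 4q_L - 2(q_J) = 0.
So q_J = (452 - 2q_L)/4 and q_L = (400 - 2q_J)/4.
Solving the pair: q_J = 84, q_L = 58.
Total output Q = 142, so price P = 460 - 2·142 = 176.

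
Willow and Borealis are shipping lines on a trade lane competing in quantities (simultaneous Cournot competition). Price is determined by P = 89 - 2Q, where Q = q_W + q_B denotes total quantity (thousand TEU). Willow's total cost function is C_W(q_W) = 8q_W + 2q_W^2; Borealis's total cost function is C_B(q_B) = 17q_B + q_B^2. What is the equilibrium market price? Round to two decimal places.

54.64

Willow's profit: π_W = (89 - 2Q)q_W - (8q_W + 2q_W²). Setting ∂π_W/∂q_W = 0: 81 - 8q_W - 2(q_B) = 0.
Borealis's profit: π_B = (89 - 2Q)q_B - (17q_B + q_B²). Setting ∂π_B/∂q_B = 0: 72 - 6q_B - 2(q_W) = 0.
Rearranging gives the reaction functions q_W = (81 - 2q_B)/8 and q_B = (72 - 2q_W)/6.
Substituting one into the other gives q_W = 171/22 and q_B = 207/22.
Total output Q = 189/11, so price P = 89 - 2·(189/11) = 601/11.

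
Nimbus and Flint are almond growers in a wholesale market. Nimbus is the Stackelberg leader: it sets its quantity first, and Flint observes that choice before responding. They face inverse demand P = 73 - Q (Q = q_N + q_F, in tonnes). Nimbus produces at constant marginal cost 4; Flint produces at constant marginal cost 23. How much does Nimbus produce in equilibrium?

44

The follower Flint best-responds to any q_N: π_F = (73 - Q)q_F - 23q_F.
Setting the follower's marginal profit to zero, 50 - q_N - 2q_F = 0, i.e. q_F = (50 - q_N)/2.
The leader anticipates this reaction. Substituting into P = 73 - Q gives P = 48 - (1/2)q_N, so π_N = (48 - (1/2)q_N)q_N - 4q_N.
The leader's first-order condition 44 - q_N = 0 yields q_N = 44.
Then q_F = (50 - 44)/2 = 3.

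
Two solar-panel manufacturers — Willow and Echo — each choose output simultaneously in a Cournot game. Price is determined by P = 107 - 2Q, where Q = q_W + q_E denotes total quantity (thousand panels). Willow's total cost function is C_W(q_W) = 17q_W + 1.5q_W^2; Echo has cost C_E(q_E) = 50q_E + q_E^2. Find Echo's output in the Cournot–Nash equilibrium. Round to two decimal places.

5.76

Willow's profit: π_W = (107 - 2Q)q_W - (17q_W + (3/2)q_W²). Setting ∂π_W/∂q_W = 0: 90 - 7q_W - 2(q_E) = 0.
Echo's profit: π_E = (107 - 2Q)q_E - (50q_E + q_E²). Setting ∂π_E/∂q_E = 0: 57 - 6q_E - 2(q_W) = 0.
So q_W = (90 - 2q_E)/7 and q_E = (57 - 2q_W)/6.
Substituting one into the other gives q_W = 213/19 and q_E = 219/38.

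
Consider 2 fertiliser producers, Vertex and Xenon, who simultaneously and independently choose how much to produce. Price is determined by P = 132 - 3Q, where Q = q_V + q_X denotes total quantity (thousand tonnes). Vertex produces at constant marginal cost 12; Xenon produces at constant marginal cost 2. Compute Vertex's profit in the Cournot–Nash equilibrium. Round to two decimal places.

448.15

Vertex's profit: π_V = (132 - 3Q)q_V - (12q_V). Setting ∂π_V/∂q_V = 0: 120 - 6q_V - 3(q_X) = 0.
Xenon's first-order condition: 130 - 6q_X - 3(q_V) = 0.
Rearranging gives the reaction functions q_V = (120 - 3q_X)/6 and q_X = (130 - 3q_V)/6.
Substituting one into the other gives q_V = 110/9 and q_X = 140/9.
Price P = 132 - 3·(250/9) = 146/3.
Vertex's profit: (146/3 - 12)·(110/9) = 448.1481.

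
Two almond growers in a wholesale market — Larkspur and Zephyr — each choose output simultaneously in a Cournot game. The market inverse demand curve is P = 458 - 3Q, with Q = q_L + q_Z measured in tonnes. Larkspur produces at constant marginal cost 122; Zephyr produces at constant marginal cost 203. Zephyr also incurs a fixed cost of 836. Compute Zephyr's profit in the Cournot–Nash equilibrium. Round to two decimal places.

Larkspur's profit: π_L = (458 - 3Q)q_L - (122q_L). Setting ∂π_L/∂q_L = 0: 336 - 6q_L - 3(q_Z) = 0.
Zephyr's first-order condition: 255 - 6q_Z - 3(q_L) = 0.
So q_L = (336 - 3q_Z)/6 and q_Z = (255 - 3q_L)/6.
Substituting one into the other gives q_L = 139/3 and q_Z = 58/3.
Price P = 458 - 3·(197/3) = 261.
Zephyr's profit: (261 - 203)·(58/3) - 836 = 856/3.

285.33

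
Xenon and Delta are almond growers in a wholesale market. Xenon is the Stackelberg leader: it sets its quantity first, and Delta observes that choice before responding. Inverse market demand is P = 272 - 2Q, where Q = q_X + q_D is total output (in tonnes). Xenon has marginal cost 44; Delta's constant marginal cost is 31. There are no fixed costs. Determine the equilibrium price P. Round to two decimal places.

Solve by backward induction. Given q_X, the follower Delta maximises π_D = (272 - 2q_X - 2q_D)q_D - 31q_D.
∂π_D/∂q_D = 241 - 2q_X - 4q_D = 0 gives the reaction function q_D = (241 - 2q_X)/4.
Xenon substitutes q_D(q_X) into its own profit: π_X = q_X(272 - 2q_X - (241 - 2q_X)/2) - 44q_X = (303/2 - q_X)q_X - 44q_X.
The leader's first-order condition 215/2 - 2q_X = 0 yields q_X = 215/4.
Then q_D = (241 - 2·(215/4))/4 = 267/8.
Total output Q = 697/8, so price P = 272 - 2·(697/8) = 391/4.

97.75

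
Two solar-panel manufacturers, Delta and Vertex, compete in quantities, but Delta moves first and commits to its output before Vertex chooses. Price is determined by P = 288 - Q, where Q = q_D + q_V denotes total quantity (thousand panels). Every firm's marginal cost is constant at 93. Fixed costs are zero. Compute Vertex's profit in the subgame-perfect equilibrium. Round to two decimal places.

2376.56

The follower Vertex best-responds to any q_D: π_V = (288 - Q)q_V - 93q_V.
∂π_V/∂q_V = 195 - q_D - 2q_V = 0 gives the reaction function q_V = (195 - q_D)/2.
Delta substitutes q_V(q_D) into its own profit: π_D = q_D(288 - q_D - (195 - q_D)/2) - 93q_D = (381/2 - (1/2)q_D)q_D - 93q_D.
Leader FOC: 195/2 - q_D = 0, so q_D = 195/2.
Then q_V = (195 - 195/2)/2 = 195/4.
Price P = 288 - 585/4 = 567/4.
Vertex's profit: (567/4 - 93)·(195/4) = 2376.5625.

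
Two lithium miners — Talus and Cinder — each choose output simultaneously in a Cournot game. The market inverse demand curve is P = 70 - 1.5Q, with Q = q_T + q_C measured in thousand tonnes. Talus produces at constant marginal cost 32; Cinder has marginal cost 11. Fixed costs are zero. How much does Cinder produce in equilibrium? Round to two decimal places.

17.78

Talus's profit: π_T = (70 - 1.5Q)q_T - (32q_T). Setting ∂π_T/∂q_T = 0: 38 - 3q_T - (3/2)(q_C) = 0.
Cinder's first-order condition: 59 - 3q_C - (3/2)(q_T) = 0.
So q_T = (38 - (3/2)q_C)/3 and q_C = (59 - (3/2)q_T)/3.
Solving the pair: q_T = 34/9, q_C = 160/9.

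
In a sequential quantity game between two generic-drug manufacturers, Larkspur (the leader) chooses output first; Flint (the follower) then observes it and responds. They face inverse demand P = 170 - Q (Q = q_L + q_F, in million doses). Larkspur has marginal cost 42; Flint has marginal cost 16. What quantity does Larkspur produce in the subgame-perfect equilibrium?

51

The follower Flint best-responds to any q_L: π_F = (170 - Q)q_F - 16q_F.
Follower FOC: 154 - q_L - 2q_F = 0, so q_F(q_L) = (154 - q_L)/2.
Larkspur substitutes q_F(q_L) into its own profit: π_L = q_L(170 - q_L - (154 - q_L)/2) - 42q_L = (93 - (1/2)q_L)q_L - 42q_L.
The leader's first-order condition 51 - q_L = 0 yields q_L = 51.
Then q_F = (154 - 51)/2 = 103/2.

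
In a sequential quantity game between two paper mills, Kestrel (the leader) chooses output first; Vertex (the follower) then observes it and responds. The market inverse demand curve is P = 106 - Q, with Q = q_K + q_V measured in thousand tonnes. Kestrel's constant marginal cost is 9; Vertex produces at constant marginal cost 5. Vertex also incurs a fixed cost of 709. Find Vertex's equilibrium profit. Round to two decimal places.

33.56

Solve by backward induction. Given q_K, the follower Vertex maximises π_V = (106 - q_K - q_V)q_V - 5q_V.
∂π_V/∂q_V = 101 - q_K - 2q_V = 0 gives the reaction function q_V = (101 - q_K)/2.
The leader anticipates this reaction. Substituting into P = 106 - Q gives P = 111/2 - (1/2)q_K, so π_K = (111/2 - (1/2)q_K)q_K - 9q_K.
Leader FOC: 93/2 - q_K = 0, so q_K = 93/2.
Then q_V = (101 - 93/2)/2 = 109/4.
Price P = 106 - 295/4 = 129/4.
Vertex's profit: (129/4 - 5)·(109/4) - 709 = 537/16.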